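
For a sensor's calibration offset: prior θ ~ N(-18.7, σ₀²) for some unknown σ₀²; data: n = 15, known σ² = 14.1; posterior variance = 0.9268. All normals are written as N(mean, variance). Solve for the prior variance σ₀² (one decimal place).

σ₀² = 66.0

For the Normal–Normal model with known σ², precisions add: τ_n = τ₀ + n/σ².
So 1/σ₀² = 1/0.9268 − 15/14.1 = 1.078981 − 1.063830 = 0.015151.
Hence σ₀² = 1/0.015151 ≈ 66.0.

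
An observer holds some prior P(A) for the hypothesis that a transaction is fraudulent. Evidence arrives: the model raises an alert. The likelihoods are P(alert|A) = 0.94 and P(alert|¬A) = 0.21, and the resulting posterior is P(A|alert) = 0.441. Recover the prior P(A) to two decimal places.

Bayes' rule in odds form gives O(A|E) = O(A)·[P(E|A)/P(E|¬A)], hence O(A) = O(A|E)/LR.
Posterior odds = 0.441/(1−0.441) = 0.7889. LR = 0.94/0.21 = 4.4762.
Prior odds = 0.7889/4.4762 = 0.1762, so P(A) = 0.1762/(1+0.1762) ≈ 0.15.

P(A) = 0.15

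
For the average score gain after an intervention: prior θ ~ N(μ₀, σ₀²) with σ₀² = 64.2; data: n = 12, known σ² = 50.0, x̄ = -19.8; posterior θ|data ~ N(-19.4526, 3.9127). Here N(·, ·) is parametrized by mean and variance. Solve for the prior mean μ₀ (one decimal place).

With known observation variance, the Normal–Normal posterior has precision τ_n = τ₀ + n/σ² and mean μ_n = (τ₀μ₀ + (n/σ²)x̄)/τ_n.
Here τ₀ = 1/64.2 = 0.015576 and τ_data = 12/50.0 = 0.240000, so τ_n = 0.255576.
Rearranging for μ₀: μ₀ = (μ_n·τ_n − τ_data·x̄)/τ₀ = (-19.4526·0.255576 − 0.240000·-19.8) / 0.015576 = -0.219618/0.015576 ≈ -14.1.

μ₀ = -14.1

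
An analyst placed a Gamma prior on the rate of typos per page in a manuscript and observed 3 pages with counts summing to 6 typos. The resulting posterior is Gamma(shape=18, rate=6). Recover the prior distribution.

Gamma(shape=12, rate=3)

Gamma–Poisson conjugacy: posterior shape = α + Σxᵢ, posterior rate = β + n.
So α = 18 − 6 = 12 and β = 6 − 3 = 3.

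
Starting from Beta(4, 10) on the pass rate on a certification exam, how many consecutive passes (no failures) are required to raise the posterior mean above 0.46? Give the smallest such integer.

k = 5

After k passes and 0 failures the posterior is Beta(4+k, 10), with mean (4+k)/(4+10+k).
Set (4+k)/(14+k) > 0.46 and solve: k > (0.46·14 − 4)/(1 − 0.46) = 4.519.
The smallest integer exceeding 4.519 is 5.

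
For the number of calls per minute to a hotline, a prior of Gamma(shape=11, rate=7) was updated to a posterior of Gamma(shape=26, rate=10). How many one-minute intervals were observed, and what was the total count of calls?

Gamma–Poisson conjugacy: posterior shape = α + Σxᵢ, posterior rate = β + n.
Matching: Σxᵢ = 26 − 11 = 15 and n = 10 − 7 = 3.

n = 3 one-minute intervals with total 15 calls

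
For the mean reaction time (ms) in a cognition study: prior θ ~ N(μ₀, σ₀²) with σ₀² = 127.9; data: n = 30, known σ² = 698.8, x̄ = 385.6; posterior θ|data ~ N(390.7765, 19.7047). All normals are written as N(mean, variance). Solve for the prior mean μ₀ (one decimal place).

With known observation variance, the Normal–Normal posterior has precision τ_n = τ₀ + n/σ² and mean μ_n = (τ₀μ₀ + (n/σ²)x̄)/τ_n.
Here τ₀ = 1/127.9 = 0.007819 and τ_data = 30/698.8 = 0.042931, so τ_n = 0.050750.
Rearranging for μ₀: μ₀ = (μ_n·τ_n − τ_data·x̄)/τ₀ = (390.7765·0.050750 − 0.042931·385.6) / 0.007819 = 3.277714/0.007819 ≈ 419.2.

μ₀ = 419.2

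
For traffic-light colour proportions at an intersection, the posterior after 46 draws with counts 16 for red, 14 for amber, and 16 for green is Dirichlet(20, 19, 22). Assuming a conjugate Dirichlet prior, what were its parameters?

For a Dirichlet(α) prior with multinomial counts c, the posterior is Dirichlet(α + c) componentwise.
Subtract each count from the matching posterior parameter: 20−16=4, 19−14=5, 22−16=6.

Dirichlet(4, 5, 6)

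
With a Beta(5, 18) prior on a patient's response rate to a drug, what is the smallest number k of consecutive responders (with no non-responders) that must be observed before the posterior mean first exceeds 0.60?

k = 23

After k responders and 0 non-responders the posterior is Beta(5+k, 18), with mean (5+k)/(5+18+k).
Set (5+k)/(23+k) > 0.60 and solve: k > (0.60·23 − 5)/(1 − 0.60) = 22.000.
The smallest integer exceeding 22.000 is 23.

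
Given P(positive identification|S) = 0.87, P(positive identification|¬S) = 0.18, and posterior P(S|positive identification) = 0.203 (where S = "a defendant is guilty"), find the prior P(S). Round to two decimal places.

P(S) = 0.05

In odds form, posterior odds = prior odds × likelihood ratio, so prior odds = posterior odds ÷ LR.
Posterior odds = 0.203/(1−0.203) = 0.2547. LR = 0.87/0.18 = 4.8333.
Prior odds = 0.2547/4.8333 = 0.0527, so P(S) = 0.0527/(1+0.0527) ≈ 0.05.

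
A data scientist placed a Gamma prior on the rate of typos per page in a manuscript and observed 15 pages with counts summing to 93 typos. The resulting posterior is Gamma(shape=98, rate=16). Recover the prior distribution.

Gamma–Poisson conjugacy: posterior shape = α + Σxᵢ, posterior rate = β + n.
So α = 98 − 93 = 5 and β = 16 − 15 = 1.

Gamma(shape=5, rate=1)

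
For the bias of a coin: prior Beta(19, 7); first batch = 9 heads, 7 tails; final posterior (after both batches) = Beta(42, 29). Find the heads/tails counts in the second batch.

Because Beta–binomial updating is additive in the counts, the combined data contributed (α_post−α_prior, β_post−β_prior) successes and failures.
Total across both batches: 42−19=23 heads, 29−7=22 tails.
Subtract the first batch: 23−9=14 heads and 22−7=15 tails.

14 heads and 15 tails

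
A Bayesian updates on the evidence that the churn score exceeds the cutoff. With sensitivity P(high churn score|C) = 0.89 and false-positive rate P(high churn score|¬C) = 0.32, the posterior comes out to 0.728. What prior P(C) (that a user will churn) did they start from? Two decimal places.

In odds form, posterior odds = prior odds × likelihood ratio, so prior odds = posterior odds ÷ LR.
Posterior odds = 0.728/(1−0.728) = 2.6765. LR = 0.89/0.32 = 2.7812.
Prior odds = 2.6765/2.7812 = 0.9624, so P(C) = 0.9624/(1+0.9624) ≈ 0.49.

P(C) = 0.49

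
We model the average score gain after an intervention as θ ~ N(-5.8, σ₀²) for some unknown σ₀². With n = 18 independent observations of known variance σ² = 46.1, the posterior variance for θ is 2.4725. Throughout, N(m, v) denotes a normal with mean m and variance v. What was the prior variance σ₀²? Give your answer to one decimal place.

σ₀² = 71.5

For the Normal–Normal model with known σ², precisions add: τ_n = τ₀ + n/σ².
So 1/σ₀² = 1/2.4725 − 18/46.1 = 0.404449 − 0.390456 = 0.013993.
Hence σ₀² = 1/0.013993 ≈ 71.5.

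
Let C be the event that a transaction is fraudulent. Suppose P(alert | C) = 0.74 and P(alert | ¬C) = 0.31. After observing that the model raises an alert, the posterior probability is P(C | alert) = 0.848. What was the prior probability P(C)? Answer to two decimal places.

P(C) = 0.70

In odds form, posterior odds = prior odds × likelihood ratio, so prior odds = posterior odds ÷ LR.
Posterior odds = 0.848/(1−0.848) = 5.5789. LR = 0.74/0.31 = 2.3871.
Prior odds = 5.5789/2.3871 = 2.3371, so P(C) = 2.3371/(1+2.3371) ≈ 0.70.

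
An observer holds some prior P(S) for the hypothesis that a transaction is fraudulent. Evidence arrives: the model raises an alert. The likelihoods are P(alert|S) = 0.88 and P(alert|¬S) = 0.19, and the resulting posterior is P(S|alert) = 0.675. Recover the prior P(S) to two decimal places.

Bayes' rule in odds form gives O(S|E) = O(S)·[P(E|S)/P(E|¬S)], hence O(S) = O(S|E)/LR.
Posterior odds = 0.675/(1−0.675) = 2.0769. LR = 0.88/0.19 = 4.6316.
Prior odds = 2.0769/4.6316 = 0.4484, so P(S) = 0.4484/(1+0.4484) ≈ 0.31.

P(S) = 0.31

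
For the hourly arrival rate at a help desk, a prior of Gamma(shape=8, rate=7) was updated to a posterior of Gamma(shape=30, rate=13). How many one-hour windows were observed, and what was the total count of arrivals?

Gamma–Poisson conjugacy: posterior shape = α + Σxᵢ, posterior rate = β + n.
Matching: Σxᵢ = 30 − 8 = 22 and n = 13 − 7 = 6.

n = 6 one-hour windows with total 22 arrivals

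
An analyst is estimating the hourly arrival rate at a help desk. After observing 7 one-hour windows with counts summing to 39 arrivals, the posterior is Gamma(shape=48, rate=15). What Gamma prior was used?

Gamma(shape=9, rate=8)

Gamma–Poisson conjugacy: posterior shape = α + Σxᵢ, posterior rate = β + n.
So α = 48 − 39 = 9 and β = 15 − 7 = 8.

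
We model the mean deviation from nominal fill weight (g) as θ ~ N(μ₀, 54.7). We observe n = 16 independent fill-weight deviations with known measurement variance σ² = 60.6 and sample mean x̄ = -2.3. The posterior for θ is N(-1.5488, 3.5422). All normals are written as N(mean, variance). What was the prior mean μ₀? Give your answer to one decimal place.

With known observation variance, the Normal–Normal posterior has precision τ_n = τ₀ + n/σ² and mean μ_n = (τ₀μ₀ + (n/σ²)x̄)/τ_n.
Here τ₀ = 1/54.7 = 0.018282 and τ_data = 16/60.6 = 0.264026, so τ_n = 0.282308.
Rearranging for μ₀: μ₀ = (μ_n·τ_n − τ_data·x̄)/τ₀ = (-1.5488·0.282308 − 0.264026·-2.3) / 0.018282 = 0.170021/0.018282 ≈ 9.3.

μ₀ = 9.3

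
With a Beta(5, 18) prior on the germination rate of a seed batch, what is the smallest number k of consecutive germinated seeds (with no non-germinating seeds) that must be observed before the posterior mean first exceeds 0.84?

After k germinated seeds and 0 non-germinating seeds the posterior is Beta(5+k, 18), with mean (5+k)/(5+18+k).
Set (5+k)/(23+k) > 0.84 and solve: k > (0.84·23 − 5)/(1 − 0.84) = 89.500.
The smallest integer exceeding 89.500 is 90, and checking k=90: (95)/(113) = 0.8407 > 0.84.

k = 90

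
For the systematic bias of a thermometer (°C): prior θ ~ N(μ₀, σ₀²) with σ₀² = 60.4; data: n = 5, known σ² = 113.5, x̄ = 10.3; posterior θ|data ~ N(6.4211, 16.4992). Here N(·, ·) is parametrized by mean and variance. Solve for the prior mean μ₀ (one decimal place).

μ₀ = -3.9

The posterior mean is a precision-weighted average: μ_n = (τ₀μ₀ + τ_data·x̄)/(τ₀+τ_data), with τ₀=1/σ₀² and τ_data=n/σ².
Here τ₀ = 1/60.4 = 0.016556 and τ_data = 5/113.5 = 0.044053, so τ_n = 0.060609.
Rearranging for μ₀: μ₀ = (μ_n·τ_n − τ_data·x̄)/τ₀ = (6.4211·0.060609 − 0.044053·10.3) / 0.016556 = -0.064569/0.016556 ≈ -3.9.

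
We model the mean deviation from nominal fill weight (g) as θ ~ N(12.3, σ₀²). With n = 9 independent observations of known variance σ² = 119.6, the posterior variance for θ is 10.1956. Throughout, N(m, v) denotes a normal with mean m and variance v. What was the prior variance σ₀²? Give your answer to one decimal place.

σ₀² = 43.8

For the Normal–Normal model with known σ², precisions add: τ_n = τ₀ + n/σ².
So 1/σ₀² = 1/10.1956 − 9/119.6 = 0.098082 − 0.075251 = 0.022831.
Hence σ₀² = 1/0.022831 ≈ 43.8.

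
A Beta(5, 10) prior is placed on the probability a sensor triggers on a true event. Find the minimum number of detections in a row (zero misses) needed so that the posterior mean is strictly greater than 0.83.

After k detections and 0 misses the posterior is Beta(5+k, 10), with mean (5+k)/(5+10+k).
Set (5+k)/(15+k) > 0.83 and solve: k > (0.83·15 − 5)/(1 − 0.83) = 43.824.
The smallest integer exceeding 43.824 is 44, and checking k=44: (49)/(59) = 0.8305 > 0.83.

k = 44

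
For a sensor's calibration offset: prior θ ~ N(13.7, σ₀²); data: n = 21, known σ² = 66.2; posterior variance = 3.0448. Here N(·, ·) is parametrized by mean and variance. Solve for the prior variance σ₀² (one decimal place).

Posterior precision equals prior precision plus data precision: 1/σ_n² = 1/σ₀² + n/σ².
So 1/σ₀² = 1/3.0448 − 21/66.2 = 0.328429 − 0.317221 = 0.011208.
Hence σ₀² = 1/0.011208 ≈ 89.2.

σ₀² = 89.2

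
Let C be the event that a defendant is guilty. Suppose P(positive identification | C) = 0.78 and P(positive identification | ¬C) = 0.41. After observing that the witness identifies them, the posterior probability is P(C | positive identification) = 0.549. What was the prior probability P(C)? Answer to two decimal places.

P(C) = 0.39

In odds form, posterior odds = prior odds × likelihood ratio, so prior odds = posterior odds ÷ LR.
Posterior odds = 0.549/(1−0.549) = 1.2173. LR = 0.78/0.41 = 1.9024.
Prior odds = 1.2173/1.9024 = 0.6399, so P(C) = 0.6399/(1+0.6399) ≈ 0.39.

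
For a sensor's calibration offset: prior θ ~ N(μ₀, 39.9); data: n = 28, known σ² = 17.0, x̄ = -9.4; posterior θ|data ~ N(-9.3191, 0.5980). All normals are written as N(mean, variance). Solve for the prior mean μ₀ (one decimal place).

With known observation variance, the Normal–Normal posterior has precision τ_n = τ₀ + n/σ² and mean μ_n = (τ₀μ₀ + (n/σ²)x̄)/τ_n.
Here τ₀ = 1/39.9 = 0.025063 and τ_data = 28/17.0 = 1.647059, so τ_n = 1.672122.
Rearranging for μ₀: μ₀ = (μ_n·τ_n − τ_data·x̄)/τ₀ = (-9.3191·1.672122 − 1.647059·-9.4) / 0.025063 = -0.100318/0.025063 ≈ -4.0.

μ₀ = -4.0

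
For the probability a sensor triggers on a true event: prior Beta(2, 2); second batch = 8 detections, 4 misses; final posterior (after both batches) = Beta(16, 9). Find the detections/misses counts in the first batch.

Because Beta–binomial updating is additive in the counts, the combined data contributed (α_post−α_prior, β_post−β_prior) successes and failures.
Total across both batches: 16−2=14 detections, 9−2=7 misses.
Subtract the second batch: 14−8=6 detections and 7−4=3 misses.

6 detections and 3 misses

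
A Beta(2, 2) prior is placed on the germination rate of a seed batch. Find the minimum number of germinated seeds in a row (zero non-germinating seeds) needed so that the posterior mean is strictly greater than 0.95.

After k germinated seeds and 0 non-germinating seeds the posterior is Beta(2+k, 2), with mean (2+k)/(2+2+k).
Set (2+k)/(4+k) > 0.95 and solve: k > (0.95·4 − 2)/(1 − 0.95) = 36.000.
The smallest integer exceeding 36.000 is 37.

k = 37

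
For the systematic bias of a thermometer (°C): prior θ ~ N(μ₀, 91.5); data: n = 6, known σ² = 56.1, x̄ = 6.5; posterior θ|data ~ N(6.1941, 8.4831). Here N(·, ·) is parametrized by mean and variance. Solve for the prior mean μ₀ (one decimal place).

With known observation variance, the Normal–Normal posterior has precision τ_n = τ₀ + n/σ² and mean μ_n = (τ₀μ₀ + (n/σ²)x̄)/τ_n.
Here τ₀ = 1/91.5 = 0.010929 and τ_data = 6/56.1 = 0.106952, so τ_n = 0.117881.
Rearranging for μ₀: μ₀ = (μ_n·τ_n − τ_data·x̄)/τ₀ = (6.1941·0.117881 − 0.106952·6.5) / 0.010929 = 0.034979/0.010929 ≈ 3.2.

μ₀ = 3.2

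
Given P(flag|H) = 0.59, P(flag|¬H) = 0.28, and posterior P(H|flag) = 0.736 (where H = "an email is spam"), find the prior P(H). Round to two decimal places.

P(H) = 0.57

In odds form, posterior odds = prior odds × likelihood ratio, so prior odds = posterior odds ÷ LR.
Posterior odds = 0.736/(1−0.736) = 2.7879. LR = 0.59/0.28 = 2.1071.
Prior odds = 2.7879/2.1071 = 1.3231, so P(H) = 1.3231/(1+1.3231) ≈ 0.57.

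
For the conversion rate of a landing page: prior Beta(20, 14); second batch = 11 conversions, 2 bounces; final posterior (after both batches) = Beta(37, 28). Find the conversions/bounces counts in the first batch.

Because Beta–binomial updating is additive in the counts, the combined data contributed (α_post−α_prior, β_post−β_prior) successes and failures.
Total across both batches: 37−20=17 conversions, 28−14=14 bounces.
Subtract the second batch: 17−11=6 conversions and 14−2=12 bounces.

6 conversions and 12 bounces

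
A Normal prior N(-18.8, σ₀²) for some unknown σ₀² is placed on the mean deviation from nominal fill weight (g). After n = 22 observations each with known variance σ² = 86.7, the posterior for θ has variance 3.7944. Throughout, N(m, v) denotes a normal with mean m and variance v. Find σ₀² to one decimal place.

Posterior precision equals prior precision plus data precision: 1/σ_n² = 1/σ₀² + n/σ².
So 1/σ₀² = 1/3.7944 − 22/86.7 = 0.263546 − 0.253749 = 0.009797.
Hence σ₀² = 1/0.009797 ≈ 102.1.

σ₀² = 102.1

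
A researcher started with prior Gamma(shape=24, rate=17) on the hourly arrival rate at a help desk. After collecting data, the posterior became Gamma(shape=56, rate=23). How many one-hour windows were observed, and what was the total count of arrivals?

n = 6 one-hour windows with total 32 arrivals

Gamma–Poisson conjugacy: posterior shape = α + Σxᵢ, posterior rate = β + n.
Matching: Σxᵢ = 56 − 24 = 32 and n = 23 − 17 = 6.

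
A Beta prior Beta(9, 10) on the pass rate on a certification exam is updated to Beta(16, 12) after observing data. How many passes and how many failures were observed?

7 passes and 2 failures

Beta is conjugate to the binomial likelihood: posterior = Beta(α+s, β+f).
Match parameters: s=16−9=7, f=12−10=2.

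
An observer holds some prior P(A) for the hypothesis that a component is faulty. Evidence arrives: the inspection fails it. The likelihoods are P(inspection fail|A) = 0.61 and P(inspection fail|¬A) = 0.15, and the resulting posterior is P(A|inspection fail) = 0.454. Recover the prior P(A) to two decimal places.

P(A) = 0.17

In odds form, posterior odds = prior odds × likelihood ratio, so prior odds = posterior odds ÷ LR.
Posterior odds = 0.454/(1−0.454) = 0.8315. LR = 0.61/0.15 = 4.0667.
Prior odds = 0.8315/4.0667 = 0.2045, so P(A) = 0.2045/(1+0.2045) ≈ 0.17.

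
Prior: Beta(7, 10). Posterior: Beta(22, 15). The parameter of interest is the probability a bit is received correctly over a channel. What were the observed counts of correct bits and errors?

Beta is conjugate to the binomial likelihood: posterior = Beta(α+s, β+f).
So s = 22 − 7 = 15 and f = 15 − 10 = 5.

15 correct bits and 5 errors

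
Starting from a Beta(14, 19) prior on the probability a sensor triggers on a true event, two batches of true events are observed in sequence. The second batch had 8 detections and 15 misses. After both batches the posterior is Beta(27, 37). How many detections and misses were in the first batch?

Sequential conjugate updates are equivalent to a single update on the pooled data, so total successes = posterior α − prior α and total failures = posterior β − prior β.
Total across both batches: 27−14=13 detections, 37−19=18 misses.
Subtract the second batch: 13−8=5 detections and 18−15=3 misses.

5 detections and 3 misses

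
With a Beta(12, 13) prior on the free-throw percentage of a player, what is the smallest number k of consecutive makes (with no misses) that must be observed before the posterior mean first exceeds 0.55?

k = 4

After k makes and 0 misses the posterior is Beta(12+k, 13), with mean (12+k)/(12+13+k).
Set (12+k)/(25+k) > 0.55 and solve: k > (0.55·25 − 12)/(1 − 0.55) = 3.889.
The smallest integer exceeding 3.889 is 4.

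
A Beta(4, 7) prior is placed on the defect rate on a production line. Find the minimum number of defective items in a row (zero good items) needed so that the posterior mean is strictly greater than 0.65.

After k defective items and 0 good items the posterior is Beta(4+k, 7), with mean (4+k)/(4+7+k).
Set (4+k)/(11+k) > 0.65 and solve: k > (0.65·11 − 4)/(1 − 0.65) = 9.000.
The smallest integer exceeding 9.000 is 10, and checking k=10: (14)/(21) = 0.6667 > 0.65.

k = 10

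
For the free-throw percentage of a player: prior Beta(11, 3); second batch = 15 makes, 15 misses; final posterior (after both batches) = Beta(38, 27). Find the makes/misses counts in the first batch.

12 makes and 9 misses

Sequential conjugate updates are equivalent to a single update on the pooled data, so total successes = posterior α − prior α and total failures = posterior β − prior β.
Total across both batches: 38−11=27 makes, 27−3=24 misses.
Subtract the second batch: 27−15=12 makes and 24−15=9 misses.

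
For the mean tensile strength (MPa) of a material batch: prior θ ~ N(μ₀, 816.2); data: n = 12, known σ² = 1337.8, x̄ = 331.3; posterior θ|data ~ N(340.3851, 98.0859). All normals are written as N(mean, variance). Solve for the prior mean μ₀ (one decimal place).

μ₀ = 406.9

The posterior mean is a precision-weighted average: μ_n = (τ₀μ₀ + τ_data·x̄)/(τ₀+τ_data), with τ₀=1/σ₀² and τ_data=n/σ².
Here τ₀ = 1/816.2 = 0.001225 and τ_data = 12/1337.8 = 0.008970, so τ_n = 0.010195.
Rearranging for μ₀: μ₀ = (μ_n·τ_n − τ_data·x̄)/τ₀ = (340.3851·0.010195 − 0.008970·331.3) / 0.001225 = 0.498465/0.001225 ≈ 406.9.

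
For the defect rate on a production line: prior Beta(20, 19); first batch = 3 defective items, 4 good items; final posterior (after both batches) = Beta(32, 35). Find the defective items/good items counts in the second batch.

9 defective items and 12 good items

Sequential conjugate updates are equivalent to a single update on the pooled data, so total successes = posterior α − prior α and total failures = posterior β − prior β.
Total across both batches: 32−20=12 defective items, 35−19=16 good items.
Subtract the first batch: 12−3=9 defective items and 16−4=12 good items.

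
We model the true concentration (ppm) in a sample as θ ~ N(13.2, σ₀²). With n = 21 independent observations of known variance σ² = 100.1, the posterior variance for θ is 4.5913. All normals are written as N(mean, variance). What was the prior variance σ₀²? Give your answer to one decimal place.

σ₀² = 124.8

Posterior precision equals prior precision plus data precision: 1/σ_n² = 1/σ₀² + n/σ².
So 1/σ₀² = 1/4.5913 − 21/100.1 = 0.217803 − 0.209790 = 0.008013.
Hence σ₀² = 1/0.008013 ≈ 124.8.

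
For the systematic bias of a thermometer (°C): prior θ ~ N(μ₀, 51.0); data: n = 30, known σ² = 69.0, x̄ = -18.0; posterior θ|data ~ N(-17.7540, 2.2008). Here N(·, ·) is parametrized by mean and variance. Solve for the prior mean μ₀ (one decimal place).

The posterior mean is a precision-weighted average: μ_n = (τ₀μ₀ + τ_data·x̄)/(τ₀+τ_data), with τ₀=1/σ₀² and τ_data=n/σ².
Here τ₀ = 1/51.0 = 0.019608 and τ_data = 30/69.0 = 0.434783, so τ_n = 0.454391.
Rearranging for μ₀: μ₀ = (μ_n·τ_n − τ_data·x̄)/τ₀ = (-17.7540·0.454391 − 0.434783·-18.0) / 0.019608 = -0.241164/0.019608 ≈ -12.3.

μ₀ = -12.3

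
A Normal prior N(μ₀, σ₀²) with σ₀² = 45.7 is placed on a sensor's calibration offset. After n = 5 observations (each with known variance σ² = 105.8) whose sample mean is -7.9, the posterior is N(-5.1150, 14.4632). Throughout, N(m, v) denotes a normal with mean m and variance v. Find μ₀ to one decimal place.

The posterior mean is a precision-weighted average: μ_n = (τ₀μ₀ + τ_data·x̄)/(τ₀+τ_data), with τ₀=1/σ₀² and τ_data=n/σ².
Here τ₀ = 1/45.7 = 0.021882 and τ_data = 5/105.8 = 0.047259, so τ_n = 0.069141.
Rearranging for μ₀: μ₀ = (μ_n·τ_n − τ_data·x̄)/τ₀ = (-5.1150·0.069141 − 0.047259·-7.9) / 0.021882 = 0.019690/0.021882 ≈ 0.9.

μ₀ = 0.9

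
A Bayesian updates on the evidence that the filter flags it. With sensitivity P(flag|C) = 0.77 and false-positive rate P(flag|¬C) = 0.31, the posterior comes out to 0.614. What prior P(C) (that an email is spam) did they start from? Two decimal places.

In odds form, posterior odds = prior odds × likelihood ratio, so prior odds = posterior odds ÷ LR.
Posterior odds = 0.614/(1−0.614) = 1.5907. LR = 0.77/0.31 = 2.4839.
Prior odds = 1.5907/2.4839 = 0.6404, so P(C) = 0.6404/(1+0.6404) ≈ 0.39.

P(C) = 0.39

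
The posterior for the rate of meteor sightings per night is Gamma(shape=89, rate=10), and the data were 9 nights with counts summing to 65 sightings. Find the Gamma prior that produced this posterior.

A Gamma(α, β) prior (rate parametrization) on a Poisson rate with n observations summing to S gives posterior Gamma(α+S, β+n).
So α = 89 − 65 = 24 and β = 10 − 9 = 1.

Gamma(shape=24, rate=1)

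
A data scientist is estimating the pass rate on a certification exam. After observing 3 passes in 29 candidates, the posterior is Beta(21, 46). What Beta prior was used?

Beta is conjugate to the binomial likelihood: posterior = Beta(α+s, β+f).
So α = 21 − 3 = 18 and β = 46 − 26 = 20.

Beta(18, 20)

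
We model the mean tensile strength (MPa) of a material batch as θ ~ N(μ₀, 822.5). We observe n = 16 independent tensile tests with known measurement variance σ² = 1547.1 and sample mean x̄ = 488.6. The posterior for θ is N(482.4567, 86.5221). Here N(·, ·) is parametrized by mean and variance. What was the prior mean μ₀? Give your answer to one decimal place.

The posterior mean is a precision-weighted average: μ_n = (τ₀μ₀ + τ_data·x̄)/(τ₀+τ_data), with τ₀=1/σ₀² and τ_data=n/σ².
Here τ₀ = 1/822.5 = 0.001216 and τ_data = 16/1547.1 = 0.010342, so τ_n = 0.011558.
Rearranging for μ₀: μ₀ = (μ_n·τ_n − τ_data·x̄)/τ₀ = (482.4567·0.011558 − 0.010342·488.6) / 0.001216 = 0.523133/0.001216 ≈ 430.2.

μ₀ = 430.2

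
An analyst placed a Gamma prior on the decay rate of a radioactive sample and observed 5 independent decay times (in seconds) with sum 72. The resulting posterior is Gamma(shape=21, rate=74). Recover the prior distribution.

Gamma(shape=16, rate=2)

For an exponential likelihood with a Gamma(α, β) prior on the rate, n observations with total T give posterior Gamma(α+n, β+T).
So α = 21 − 5 = 16 and β = 74 − 72 = 2.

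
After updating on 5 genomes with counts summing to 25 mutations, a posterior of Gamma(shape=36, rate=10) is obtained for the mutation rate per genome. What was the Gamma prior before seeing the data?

Gamma(shape=11, rate=5)

A Gamma(α, β) prior (rate parametrization) on a Poisson rate with n observations summing to S gives posterior Gamma(α+S, β+n).
So α = 36 − 25 = 11 and β = 10 − 5 = 5.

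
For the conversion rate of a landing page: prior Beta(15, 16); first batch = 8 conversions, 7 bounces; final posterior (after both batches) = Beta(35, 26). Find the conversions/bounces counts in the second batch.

12 conversions and 3 bounces

Because Beta–binomial updating is additive in the counts, the combined data contributed (α_post−α_prior, β_post−β_prior) successes and failures.
Total across both batches: 35−15=20 conversions, 26−16=10 bounces.
Subtract the first batch: 20−8=12 conversions and 10−7=3 bounces.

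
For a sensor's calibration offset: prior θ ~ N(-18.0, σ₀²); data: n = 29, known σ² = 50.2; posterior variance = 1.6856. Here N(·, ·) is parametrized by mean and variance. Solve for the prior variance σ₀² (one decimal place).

σ₀² = 64.2

For the Normal–Normal model with known σ², precisions add: τ_n = τ₀ + n/σ².
So 1/σ₀² = 1/1.6856 − 29/50.2 = 0.593261 − 0.577689 = 0.015572.
Hence σ₀² = 1/0.015572 ≈ 64.2.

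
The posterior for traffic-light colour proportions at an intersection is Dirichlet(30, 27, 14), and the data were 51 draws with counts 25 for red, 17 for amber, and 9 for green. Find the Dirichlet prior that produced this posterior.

Dirichlet(5, 10, 5)

For a Dirichlet(α) prior with multinomial counts c, the posterior is Dirichlet(α + c) componentwise.
Subtract each count from the matching posterior parameter: 30−25=5, 27−17=10, 14−9=5.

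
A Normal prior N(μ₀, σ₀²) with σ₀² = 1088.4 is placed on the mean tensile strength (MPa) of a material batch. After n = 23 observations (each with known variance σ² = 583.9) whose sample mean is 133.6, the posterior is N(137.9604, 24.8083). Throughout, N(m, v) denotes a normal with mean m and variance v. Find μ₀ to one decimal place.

The posterior mean is a precision-weighted average: μ_n = (τ₀μ₀ + τ_data·x̄)/(τ₀+τ_data), with τ₀=1/σ₀² and τ_data=n/σ².
Here τ₀ = 1/1088.4 = 0.000919 and τ_data = 23/583.9 = 0.039390, so τ_n = 0.040309.
Rearranging for μ₀: μ₀ = (μ_n·τ_n − τ_data·x̄)/τ₀ = (137.9604·0.040309 − 0.039390·133.6) / 0.000919 = 0.298542/0.000919 ≈ 324.9.

μ₀ = 324.9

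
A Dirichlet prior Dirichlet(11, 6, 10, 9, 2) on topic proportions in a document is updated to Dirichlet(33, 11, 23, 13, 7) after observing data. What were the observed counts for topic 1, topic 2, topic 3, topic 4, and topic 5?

counts (22, 5, 13, 4, 5)

For a Dirichlet(α) prior with multinomial counts c, the posterior is Dirichlet(α + c) componentwise.
Counts are posterior − prior componentwise: 33−11=22, 11−6=5, 23−10=13, 13−9=4, 7−2=5.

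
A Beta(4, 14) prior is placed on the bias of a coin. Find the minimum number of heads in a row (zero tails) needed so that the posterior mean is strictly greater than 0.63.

k = 20

After k heads and 0 tails the posterior is Beta(4+k, 14), with mean (4+k)/(4+14+k).
Set (4+k)/(18+k) > 0.63 and solve: k > (0.63·18 − 4)/(1 − 0.63) = 19.838.
The smallest integer exceeding 19.838 is 20.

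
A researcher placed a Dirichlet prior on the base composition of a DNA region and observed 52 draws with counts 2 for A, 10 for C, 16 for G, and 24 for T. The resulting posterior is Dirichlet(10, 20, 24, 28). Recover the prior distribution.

Dirichlet(8, 10, 8, 4)

For a Dirichlet(α) prior with multinomial counts c, the posterior is Dirichlet(α + c) componentwise.
Subtract each count from the matching posterior parameter: 10−2=8, 20−10=10, 24−16=8, 28−24=4.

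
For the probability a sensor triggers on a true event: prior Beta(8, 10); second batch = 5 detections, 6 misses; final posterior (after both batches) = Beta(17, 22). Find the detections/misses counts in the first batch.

Sequential conjugate updates are equivalent to a single update on the pooled data, so total successes = posterior α − prior α and total failures = posterior β − prior β.
Total across both batches: 17−8=9 detections, 22−10=12 misses.
Subtract the second batch: 9−5=4 detections and 12−6=6 misses.

4 detections and 6 misses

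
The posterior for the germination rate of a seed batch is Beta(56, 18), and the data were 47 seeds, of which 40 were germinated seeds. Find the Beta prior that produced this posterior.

Beta(16, 11)

Beta is conjugate to the binomial likelihood: posterior = Beta(α+s, β+f).
So α = 56 − 40 = 16 and β = 18 − 7 = 11.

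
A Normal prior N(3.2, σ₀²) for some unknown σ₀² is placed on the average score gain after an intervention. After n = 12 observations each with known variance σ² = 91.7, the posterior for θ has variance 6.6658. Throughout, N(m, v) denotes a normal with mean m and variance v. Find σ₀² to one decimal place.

σ₀² = 52.2

For the Normal–Normal model with known σ², precisions add: τ_n = τ₀ + n/σ².
So 1/σ₀² = 1/6.6658 − 12/91.7 = 0.150020 − 0.130862 = 0.019158.
Hence σ₀² = 1/0.019158 ≈ 52.2.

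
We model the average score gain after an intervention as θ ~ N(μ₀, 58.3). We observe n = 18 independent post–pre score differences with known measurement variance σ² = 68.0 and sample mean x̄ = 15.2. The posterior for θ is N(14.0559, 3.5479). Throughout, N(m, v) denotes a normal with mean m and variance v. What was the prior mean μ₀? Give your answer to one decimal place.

The posterior mean is a precision-weighted average: μ_n = (τ₀μ₀ + τ_data·x̄)/(τ₀+τ_data), with τ₀=1/σ₀² and τ_data=n/σ².
Here τ₀ = 1/58.3 = 0.017153 and τ_data = 18/68.0 = 0.264706, so τ_n = 0.281859.
Rearranging for μ₀: μ₀ = (μ_n·τ_n − τ_data·x̄)/τ₀ = (14.0559·0.281859 − 0.264706·15.2) / 0.017153 = -0.061749/0.017153 ≈ -3.6.

μ₀ = -3.6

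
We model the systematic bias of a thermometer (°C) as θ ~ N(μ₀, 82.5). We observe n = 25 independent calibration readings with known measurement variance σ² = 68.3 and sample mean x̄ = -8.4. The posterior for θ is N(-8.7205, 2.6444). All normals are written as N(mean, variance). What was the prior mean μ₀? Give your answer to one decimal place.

The posterior mean is a precision-weighted average: μ_n = (τ₀μ₀ + τ_data·x̄)/(τ₀+τ_data), with τ₀=1/σ₀² and τ_data=n/σ².
Here τ₀ = 1/82.5 = 0.012121 and τ_data = 25/68.3 = 0.366032, so τ_n = 0.378153.
Rearranging for μ₀: μ₀ = (μ_n·τ_n − τ_data·x̄)/τ₀ = (-8.7205·0.378153 − 0.366032·-8.4) / 0.012121 = -0.223014/0.012121 ≈ -18.4.

μ₀ = -18.4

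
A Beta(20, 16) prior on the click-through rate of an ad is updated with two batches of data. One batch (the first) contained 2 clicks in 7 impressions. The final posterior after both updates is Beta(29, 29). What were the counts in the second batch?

7 clicks and 8 non-clicks

Because Beta–binomial updating is additive in the counts, the combined data contributed (α_post−α_prior, β_post−β_prior) successes and failures.
Total across both batches: 29−20=9 clicks, 29−16=13 non-clicks.
Subtract the first batch: 9−2=7 clicks and 13−5=8 non-clicks.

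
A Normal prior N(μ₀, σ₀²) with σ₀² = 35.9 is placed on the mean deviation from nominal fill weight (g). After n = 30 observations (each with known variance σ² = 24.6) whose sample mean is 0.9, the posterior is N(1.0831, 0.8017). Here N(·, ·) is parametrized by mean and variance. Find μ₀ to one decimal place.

μ₀ = 9.1

With known observation variance, the Normal–Normal posterior has precision τ_n = τ₀ + n/σ² and mean μ_n = (τ₀μ₀ + (n/σ²)x̄)/τ_n.
Here τ₀ = 1/35.9 = 0.027855 and τ_data = 30/24.6 = 1.219512, so τ_n = 1.247367.
Rearranging for μ₀: μ₀ = (μ_n·τ_n − τ_data·x̄)/τ₀ = (1.0831·1.247367 − 1.219512·0.9) / 0.027855 = 0.253462/0.027855 ≈ 9.1.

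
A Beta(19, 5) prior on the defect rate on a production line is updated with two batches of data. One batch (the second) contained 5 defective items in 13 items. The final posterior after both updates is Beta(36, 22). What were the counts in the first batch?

12 defective items and 9 good items

Because Beta–binomial updating is additive in the counts, the combined data contributed (α_post−α_prior, β_post−β_prior) successes and failures.
Total across both batches: 36−19=17 defective items, 22−5=17 good items.
Subtract the second batch: 17−5=12 defective items and 17−8=9 good items.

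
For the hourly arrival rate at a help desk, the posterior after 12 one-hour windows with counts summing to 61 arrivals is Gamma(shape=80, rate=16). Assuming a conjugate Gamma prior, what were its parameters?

A Gamma(α, β) prior (rate parametrization) on a Poisson rate with n observations summing to S gives posterior Gamma(α+S, β+n).
So α = 80 − 61 = 19 and β = 16 − 12 = 4.

Gamma(shape=19, rate=4)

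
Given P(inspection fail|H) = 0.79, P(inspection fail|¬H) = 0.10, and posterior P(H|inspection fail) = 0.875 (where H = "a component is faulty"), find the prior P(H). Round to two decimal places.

P(H) = 0.47

In odds form, posterior odds = prior odds × likelihood ratio, so prior odds = posterior odds ÷ LR.
Posterior odds = 0.875/(1−0.875) = 7.0000. LR = 0.79/0.10 = 7.9000.
Prior odds = 7.0000/7.9000 = 0.8861, so P(H) = 0.8861/(1+0.8861) ≈ 0.47.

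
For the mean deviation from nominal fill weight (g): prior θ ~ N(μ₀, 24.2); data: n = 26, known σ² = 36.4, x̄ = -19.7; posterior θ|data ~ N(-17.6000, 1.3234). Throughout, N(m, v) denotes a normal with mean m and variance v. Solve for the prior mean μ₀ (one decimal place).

μ₀ = 18.7

The posterior mean is a precision-weighted average: μ_n = (τ₀μ₀ + τ_data·x̄)/(τ₀+τ_data), with τ₀=1/σ₀² and τ_data=n/σ².
Here τ₀ = 1/24.2 = 0.041322 and τ_data = 26/36.4 = 0.714286, so τ_n = 0.755608.
Rearranging for μ₀: μ₀ = (μ_n·τ_n − τ_data·x̄)/τ₀ = (-17.6000·0.755608 − 0.714286·-19.7) / 0.041322 = 0.772733/0.041322 ≈ 18.7.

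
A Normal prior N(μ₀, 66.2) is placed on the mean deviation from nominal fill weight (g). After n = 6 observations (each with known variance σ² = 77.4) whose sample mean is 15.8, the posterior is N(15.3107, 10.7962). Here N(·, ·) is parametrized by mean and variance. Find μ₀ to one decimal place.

The posterior mean is a precision-weighted average: μ_n = (τ₀μ₀ + τ_data·x̄)/(τ₀+τ_data), with τ₀=1/σ₀² and τ_data=n/σ².
Here τ₀ = 1/66.2 = 0.015106 and τ_data = 6/77.4 = 0.077519, so τ_n = 0.092625.
Rearranging for μ₀: μ₀ = (μ_n·τ_n − τ_data·x̄)/τ₀ = (15.3107·0.092625 − 0.077519·15.8) / 0.015106 = 0.193353/0.015106 ≈ 12.8.

μ₀ = 12.8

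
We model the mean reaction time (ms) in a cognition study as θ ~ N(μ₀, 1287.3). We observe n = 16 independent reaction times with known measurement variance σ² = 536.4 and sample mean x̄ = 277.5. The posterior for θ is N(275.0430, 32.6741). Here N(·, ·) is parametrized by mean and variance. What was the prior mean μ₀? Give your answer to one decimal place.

The posterior mean is a precision-weighted average: μ_n = (τ₀μ₀ + τ_data·x̄)/(τ₀+τ_data), with τ₀=1/σ₀² and τ_data=n/σ².
Here τ₀ = 1/1287.3 = 0.000777 and τ_data = 16/536.4 = 0.029828, so τ_n = 0.030605.
Rearranging for μ₀: μ₀ = (μ_n·τ_n − τ_data·x̄)/τ₀ = (275.0430·0.030605 − 0.029828·277.5) / 0.000777 = 0.140421/0.000777 ≈ 180.7.

μ₀ = 180.7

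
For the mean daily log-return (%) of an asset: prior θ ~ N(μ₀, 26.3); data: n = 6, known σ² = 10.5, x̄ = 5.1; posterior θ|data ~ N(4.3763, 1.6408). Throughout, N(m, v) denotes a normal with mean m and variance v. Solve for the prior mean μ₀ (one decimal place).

μ₀ = -6.5

The posterior mean is a precision-weighted average: μ_n = (τ₀μ₀ + τ_data·x̄)/(τ₀+τ_data), with τ₀=1/σ₀² and τ_data=n/σ².
Here τ₀ = 1/26.3 = 0.038023 and τ_data = 6/10.5 = 0.571429, so τ_n = 0.609452.
Rearranging for μ₀: μ₀ = (μ_n·τ_n − τ_data·x̄)/τ₀ = (4.3763·0.609452 − 0.571429·5.1) / 0.038023 = -0.247143/0.038023 ≈ -6.5.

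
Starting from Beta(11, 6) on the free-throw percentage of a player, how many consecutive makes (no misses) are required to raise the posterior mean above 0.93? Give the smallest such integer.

k = 69

After k makes and 0 misses the posterior is Beta(11+k, 6), with mean (11+k)/(11+6+k).
Set (11+k)/(17+k) > 0.93 and solve: k > (0.93·17 − 11)/(1 − 0.93) = 68.714.
The smallest integer exceeding 68.714 is 69, and checking k=69: (80)/(86) = 0.9302 > 0.93.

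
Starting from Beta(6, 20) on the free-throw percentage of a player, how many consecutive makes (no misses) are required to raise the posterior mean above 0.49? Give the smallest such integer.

After k makes and 0 misses the posterior is Beta(6+k, 20), with mean (6+k)/(6+20+k).
Set (6+k)/(26+k) > 0.49 and solve: k > (0.49·26 − 6)/(1 − 0.49) = 13.216.
The smallest integer exceeding 13.216 is 14, and checking k=14: (20)/(40) = 0.5000 > 0.49.

k = 14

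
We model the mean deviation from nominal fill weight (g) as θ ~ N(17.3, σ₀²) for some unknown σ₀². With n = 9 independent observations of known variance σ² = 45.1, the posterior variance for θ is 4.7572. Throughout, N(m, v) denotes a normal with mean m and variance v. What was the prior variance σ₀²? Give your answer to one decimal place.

σ₀² = 93.9

Posterior precision equals prior precision plus data precision: 1/σ_n² = 1/σ₀² + n/σ².
So 1/σ₀² = 1/4.7572 − 9/45.1 = 0.210208 − 0.199557 = 0.010651.
Hence σ₀² = 1/0.010651 ≈ 93.9.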